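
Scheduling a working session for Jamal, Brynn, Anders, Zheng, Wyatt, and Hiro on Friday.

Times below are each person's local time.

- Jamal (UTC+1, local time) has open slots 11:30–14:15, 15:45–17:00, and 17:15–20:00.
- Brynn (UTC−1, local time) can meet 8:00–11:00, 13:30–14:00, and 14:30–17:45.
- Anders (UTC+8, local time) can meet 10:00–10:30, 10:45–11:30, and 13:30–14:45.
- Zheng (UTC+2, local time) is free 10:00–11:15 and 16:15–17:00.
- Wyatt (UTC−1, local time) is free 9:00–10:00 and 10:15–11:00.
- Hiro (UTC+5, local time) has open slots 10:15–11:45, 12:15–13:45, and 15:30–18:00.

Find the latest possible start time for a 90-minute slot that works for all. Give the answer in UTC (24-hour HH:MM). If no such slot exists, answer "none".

none

Jamal → UTC: 10:30–13:15, 14:45–16:00, 16:15–19:00.
Brynn → UTC: 09:00–12:00, 14:30–15:00, 15:30–18:45.
Anders → UTC: 02:00–02:30, 02:45–03:30, 05:30–06:45.
Zheng → UTC: 08:00–09:15, 14:15–15:00.
Wyatt → UTC: 10:00–11:00, 11:15–12:00.
Hiro → UTC: 05:15–06:45, 07:15–08:45, 10:30–13:00.
Jamal ∩ Brynn: 10:30–12:00, 14:45–15:00, 15:30–16:00, 16:15–18:45.
Jamal ∩ Brynn ∩ Anders: (none).
Jamal ∩ Brynn ∩ Anders ∩ Zheng: (none).
Jamal ∩ Brynn ∩ Anders ∩ Zheng ∩ Wyatt: (none).
Jamal ∩ Brynn ∩ Anders ∩ Zheng ∩ Wyatt ∩ Hiro: (none).
Windows ≥ 90 min: (none).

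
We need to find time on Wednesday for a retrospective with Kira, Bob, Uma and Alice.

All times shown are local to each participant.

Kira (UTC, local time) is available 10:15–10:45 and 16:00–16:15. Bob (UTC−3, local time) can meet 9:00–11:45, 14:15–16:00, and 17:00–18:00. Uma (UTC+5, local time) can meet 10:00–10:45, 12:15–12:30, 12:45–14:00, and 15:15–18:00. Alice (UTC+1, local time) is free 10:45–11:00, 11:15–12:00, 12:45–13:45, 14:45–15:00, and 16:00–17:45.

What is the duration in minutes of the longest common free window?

Kira → UTC: 10:15–10:45, 16:00–16:15.
Bob → UTC: 12:00–14:45, 17:15–19:00, 20:00–21:00.
Uma → UTC: 05:00–05:45, 07:15–07:30, 07:45–09:00, 10:15–13:00.
Alice → UTC: 09:45–10:00, 10:15–11:00, 11:45–12:45, 13:45–14:00, 15:00–16:45.
Kira ∩ Bob: (none).
Kira ∩ Bob ∩ Uma: (none).
Kira ∩ Bob ∩ Uma ∩ Alice: (none).
No common window.

0 minutes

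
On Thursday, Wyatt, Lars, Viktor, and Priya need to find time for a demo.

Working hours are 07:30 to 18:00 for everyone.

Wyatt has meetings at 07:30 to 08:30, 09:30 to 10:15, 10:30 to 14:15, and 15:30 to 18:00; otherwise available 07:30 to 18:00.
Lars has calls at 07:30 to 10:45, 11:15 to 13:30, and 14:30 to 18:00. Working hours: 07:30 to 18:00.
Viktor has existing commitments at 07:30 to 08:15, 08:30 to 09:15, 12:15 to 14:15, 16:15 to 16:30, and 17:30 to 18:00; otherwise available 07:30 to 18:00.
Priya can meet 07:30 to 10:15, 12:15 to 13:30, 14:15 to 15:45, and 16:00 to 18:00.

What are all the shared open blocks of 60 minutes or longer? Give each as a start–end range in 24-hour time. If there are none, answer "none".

Wyatt free within 07:30–18:00: 08:30–09:30, 10:15–10:30, 14:15–15:30.
Lars free within 07:30–18:00: 10:45–11:15, 13:30–14:30.
Viktor free within 07:30–18:00: 08:15–08:30, 09:15–12:15, 14:15–16:15, 16:30–17:30.
Wyatt ∩ Lars: 14:15–14:30.
Wyatt ∩ Lars ∩ Viktor: 14:15–14:30.
Wyatt ∩ Lars ∩ Viktor ∩ Priya: 14:15–14:30.
Windows ≥ 60 min: (none).

none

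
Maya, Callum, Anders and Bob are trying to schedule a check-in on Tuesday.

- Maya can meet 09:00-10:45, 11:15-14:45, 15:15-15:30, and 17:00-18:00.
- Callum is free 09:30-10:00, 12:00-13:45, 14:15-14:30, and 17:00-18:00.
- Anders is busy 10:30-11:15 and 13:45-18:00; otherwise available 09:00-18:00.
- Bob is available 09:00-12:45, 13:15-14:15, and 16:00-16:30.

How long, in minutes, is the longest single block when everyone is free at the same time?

45 minutes

Anders free within 09:00–18:00: 09:00–10:30, 11:15–13:45.
Maya ∩ Callum: 09:30–10:00, 12:00–13:45, 14:15–14:30, 17:00–18:00.
Maya ∩ Callum ∩ Anders: 09:30–10:00, 12:00–13:45.
Maya ∩ Callum ∩ Anders ∩ Bob: 09:30–10:00, 12:00–12:45, 13:15–13:45.
Common window lengths: 30, 45, 30 min; longest is 45.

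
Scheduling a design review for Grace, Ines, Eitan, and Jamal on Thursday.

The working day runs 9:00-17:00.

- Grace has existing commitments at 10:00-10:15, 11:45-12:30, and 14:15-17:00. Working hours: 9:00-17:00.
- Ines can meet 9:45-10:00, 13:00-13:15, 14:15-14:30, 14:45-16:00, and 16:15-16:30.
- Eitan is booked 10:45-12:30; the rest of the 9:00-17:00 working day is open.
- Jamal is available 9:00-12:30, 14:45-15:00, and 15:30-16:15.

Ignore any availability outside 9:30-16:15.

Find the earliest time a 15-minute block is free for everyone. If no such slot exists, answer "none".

09:45

Grace free within 09:00–17:00: 09:00–10:00, 10:15–11:45, 12:30–14:15.
Eitan free within 09:00–17:00: 09:00–10:45, 12:30–17:00.
Grace ∩ Ines: 09:45–10:00, 13:00–13:15.
Grace ∩ Ines ∩ Eitan: 09:45–10:00, 13:00–13:15.
Grace ∩ Ines ∩ Eitan ∩ Jamal: 09:45–10:00.
Restricted to 09:30–16:15: 09:45–10:00.
Windows ≥ 15 min: 09:45–10:00.
Earliest such window starts at 09:45.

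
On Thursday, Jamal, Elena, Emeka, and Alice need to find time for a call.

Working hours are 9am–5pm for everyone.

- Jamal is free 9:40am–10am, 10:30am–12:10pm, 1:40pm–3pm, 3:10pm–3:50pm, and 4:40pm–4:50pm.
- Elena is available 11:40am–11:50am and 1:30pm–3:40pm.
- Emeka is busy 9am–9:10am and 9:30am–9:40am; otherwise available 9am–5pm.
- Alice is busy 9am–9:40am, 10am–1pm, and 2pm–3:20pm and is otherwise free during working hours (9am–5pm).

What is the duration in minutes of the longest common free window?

20 minutes

Emeka free within 09:00–17:00: 09:10–09:30, 09:40–17:00.
Alice free within 09:00–17:00: 09:40–10:00, 13:00–14:00, 15:20–17:00.
Jamal ∩ Elena: 11:40–11:50, 13:40–15:00, 15:10–15:40.
Jamal ∩ Elena ∩ Emeka: 11:40–11:50, 13:40–15:00, 15:10–15:40.
Jamal ∩ Elena ∩ Emeka ∩ Alice: 13:40–14:00, 15:20–15:40.
Common window lengths: 20, 20 min; longest is 20.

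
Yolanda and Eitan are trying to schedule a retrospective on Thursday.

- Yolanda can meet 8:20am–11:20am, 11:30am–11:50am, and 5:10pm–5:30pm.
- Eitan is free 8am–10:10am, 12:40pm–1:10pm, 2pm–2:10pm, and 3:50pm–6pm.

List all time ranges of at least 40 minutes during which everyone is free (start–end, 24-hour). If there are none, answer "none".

08:20–10:10

Yolanda ∩ Eitan: 08:20–10:10, 17:10–17:30.
Windows ≥ 40 min: 08:20–10:10.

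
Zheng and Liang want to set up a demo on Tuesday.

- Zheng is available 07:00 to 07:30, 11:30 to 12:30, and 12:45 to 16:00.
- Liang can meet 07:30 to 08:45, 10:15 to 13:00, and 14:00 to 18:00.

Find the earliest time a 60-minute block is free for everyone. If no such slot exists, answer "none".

Zheng ∩ Liang: 11:30–12:30, 12:45–13:00, 14:00–16:00.
Windows ≥ 60 min: 11:30–12:30, 14:00–16:00.
Earliest such window starts at 11:30.

11:30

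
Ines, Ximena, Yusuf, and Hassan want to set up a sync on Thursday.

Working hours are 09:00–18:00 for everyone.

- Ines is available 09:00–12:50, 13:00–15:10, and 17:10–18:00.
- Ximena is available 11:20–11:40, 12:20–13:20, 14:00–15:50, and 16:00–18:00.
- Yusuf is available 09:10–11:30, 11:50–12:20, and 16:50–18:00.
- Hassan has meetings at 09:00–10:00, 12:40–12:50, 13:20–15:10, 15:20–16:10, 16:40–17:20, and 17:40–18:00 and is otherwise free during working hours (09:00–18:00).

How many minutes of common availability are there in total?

30 minutes

Hassan free within 09:00–18:00: 10:00–12:40, 12:50–13:20, 15:10–15:20, 16:10–16:40, 17:20–17:40.
Ines ∩ Ximena: 11:20–11:40, 12:20–12:50, 13:00–13:20, 14:00–15:10, 17:10–18:00.
Ines ∩ Ximena ∩ Yusuf: 11:20–11:30, 17:10–18:00.
Ines ∩ Ximena ∩ Yusuf ∩ Hassan: 11:20–11:30, 17:20–17:40.
Total common minutes: 10 + 20 = 30.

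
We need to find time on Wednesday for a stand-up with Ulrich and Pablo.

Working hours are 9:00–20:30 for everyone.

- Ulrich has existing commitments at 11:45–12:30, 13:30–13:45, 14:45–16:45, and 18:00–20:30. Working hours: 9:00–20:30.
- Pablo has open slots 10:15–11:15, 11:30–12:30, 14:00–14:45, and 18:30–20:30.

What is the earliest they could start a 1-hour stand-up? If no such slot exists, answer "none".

Ulrich free within 09:00–20:30: 09:00–11:45, 12:30–13:30, 13:45–14:45, 16:45–18:00.
Ulrich ∩ Pablo: 10:15–11:15, 11:30–11:45, 14:00–14:45.
Windows ≥ 60 min: 10:15–11:15.
Earliest such window starts at 10:15.

10:15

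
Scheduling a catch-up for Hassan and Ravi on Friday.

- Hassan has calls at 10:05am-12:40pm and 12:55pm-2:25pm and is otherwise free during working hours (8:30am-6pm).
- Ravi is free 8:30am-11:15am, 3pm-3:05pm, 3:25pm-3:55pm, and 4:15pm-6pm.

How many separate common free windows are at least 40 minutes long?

Hassan free within 08:30–18:00: 08:30–10:05, 12:40–12:55, 14:25–18:00.
Hassan ∩ Ravi: 08:30–10:05, 15:00–15:05, 15:25–15:55, 16:15–18:00.
Windows ≥ 40 min: 08:30–10:05, 16:15–18:00.
That's 2 windows.

2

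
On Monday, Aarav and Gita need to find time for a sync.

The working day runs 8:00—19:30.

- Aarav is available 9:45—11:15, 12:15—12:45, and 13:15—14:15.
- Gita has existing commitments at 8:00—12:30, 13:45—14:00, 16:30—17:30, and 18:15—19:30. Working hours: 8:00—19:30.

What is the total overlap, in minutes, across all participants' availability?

60 minutes

Gita free within 08:00–19:30: 12:30–13:45, 14:00–16:30, 17:30–18:15.
Aarav ∩ Gita: 12:30–12:45, 13:15–13:45, 14:00–14:15.
Total common minutes: 15 + 30 + 15 = 60.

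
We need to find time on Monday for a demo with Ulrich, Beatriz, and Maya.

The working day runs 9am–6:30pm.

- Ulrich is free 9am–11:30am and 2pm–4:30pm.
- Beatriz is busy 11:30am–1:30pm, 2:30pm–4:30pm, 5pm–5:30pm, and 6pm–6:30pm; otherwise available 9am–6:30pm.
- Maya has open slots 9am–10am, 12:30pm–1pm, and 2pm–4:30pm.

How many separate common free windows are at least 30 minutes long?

2

Beatriz free within 09:00–18:30: 09:00–11:30, 13:30–14:30, 16:30–17:00, 17:30–18:00.
Ulrich ∩ Beatriz: 09:00–11:30, 14:00–14:30.
Ulrich ∩ Beatriz ∩ Maya: 09:00–10:00, 14:00–14:30.
Windows ≥ 30 min: 09:00–10:00, 14:00–14:30.
That's 2 windows.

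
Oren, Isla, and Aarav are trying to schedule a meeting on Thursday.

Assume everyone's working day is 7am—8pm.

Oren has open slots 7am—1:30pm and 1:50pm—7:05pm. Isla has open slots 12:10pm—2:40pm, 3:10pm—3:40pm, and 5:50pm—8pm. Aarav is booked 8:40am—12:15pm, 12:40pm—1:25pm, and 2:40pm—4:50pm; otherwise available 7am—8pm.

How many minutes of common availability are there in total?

155 minutes

Aarav free within 07:00–20:00: 07:00–08:40, 12:15–12:40, 13:25–14:40, 16:50–20:00.
Oren ∩ Isla: 12:10–13:30, 13:50–14:40, 15:10–15:40, 17:50–19:05.
Oren ∩ Isla ∩ Aarav: 12:15–12:40, 13:25–13:30, 13:50–14:40, 17:50–19:05.
Total common minutes: 25 + 5 + 50 + 75 = 155.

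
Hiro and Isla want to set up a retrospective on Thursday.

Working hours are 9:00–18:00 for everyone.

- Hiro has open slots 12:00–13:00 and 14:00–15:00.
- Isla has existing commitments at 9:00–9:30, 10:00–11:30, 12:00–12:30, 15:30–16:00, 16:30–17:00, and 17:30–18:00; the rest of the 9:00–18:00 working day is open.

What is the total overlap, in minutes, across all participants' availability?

90 minutes

Isla free within 09:00–18:00: 09:30–10:00, 11:30–12:00, 12:30–15:30, 16:00–16:30, 17:00–17:30.
Hiro ∩ Isla: 12:30–13:00, 14:00–15:00.
Total common minutes: 30 + 60 = 90.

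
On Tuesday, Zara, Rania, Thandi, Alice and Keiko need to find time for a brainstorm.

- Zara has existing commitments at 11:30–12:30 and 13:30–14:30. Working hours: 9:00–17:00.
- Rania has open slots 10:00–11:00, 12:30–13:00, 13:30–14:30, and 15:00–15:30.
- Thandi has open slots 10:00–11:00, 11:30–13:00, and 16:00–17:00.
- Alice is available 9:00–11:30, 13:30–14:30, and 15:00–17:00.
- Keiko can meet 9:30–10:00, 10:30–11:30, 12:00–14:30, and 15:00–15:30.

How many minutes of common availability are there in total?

Zara free within 09:00–17:00: 09:00–11:30, 12:30–13:30, 14:30–17:00.
Zara ∩ Rania: 10:00–11:00, 12:30–13:00, 15:00–15:30.
Zara ∩ Rania ∩ Thandi: 10:00–11:00, 12:30–13:00.
Zara ∩ Rania ∩ Thandi ∩ Alice: 10:00–11:00.
Zara ∩ Rania ∩ Thandi ∩ Alice ∩ Keiko: 10:30–11:00.
Total common minutes: 30.

30 minutes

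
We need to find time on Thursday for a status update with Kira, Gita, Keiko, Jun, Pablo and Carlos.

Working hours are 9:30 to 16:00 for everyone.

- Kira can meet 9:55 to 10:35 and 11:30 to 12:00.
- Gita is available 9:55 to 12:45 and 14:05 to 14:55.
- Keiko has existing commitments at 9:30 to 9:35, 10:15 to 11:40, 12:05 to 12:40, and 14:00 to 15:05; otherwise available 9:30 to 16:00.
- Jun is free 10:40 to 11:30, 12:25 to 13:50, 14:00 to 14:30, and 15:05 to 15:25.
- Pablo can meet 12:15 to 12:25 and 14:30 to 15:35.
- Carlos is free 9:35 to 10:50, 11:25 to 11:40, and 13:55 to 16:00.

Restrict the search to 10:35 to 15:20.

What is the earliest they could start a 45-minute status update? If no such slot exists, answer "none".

none

Keiko free within 09:30–16:00: 09:35–10:15, 11:40–12:05, 12:40–14:00, 15:05–16:00.
Kira ∩ Gita: 09:55–10:35, 11:30–12:00.
Kira ∩ Gita ∩ Keiko: 09:55–10:15, 11:40–12:00.
Kira ∩ Gita ∩ Keiko ∩ Jun: (none).
Kira ∩ Gita ∩ Keiko ∩ Jun ∩ Pablo: (none).
Kira ∩ Gita ∩ Keiko ∩ Jun ∩ Pablo ∩ Carlos: (none).
Restricted to 10:35–15:20: (none).
Windows ≥ 45 min: (none).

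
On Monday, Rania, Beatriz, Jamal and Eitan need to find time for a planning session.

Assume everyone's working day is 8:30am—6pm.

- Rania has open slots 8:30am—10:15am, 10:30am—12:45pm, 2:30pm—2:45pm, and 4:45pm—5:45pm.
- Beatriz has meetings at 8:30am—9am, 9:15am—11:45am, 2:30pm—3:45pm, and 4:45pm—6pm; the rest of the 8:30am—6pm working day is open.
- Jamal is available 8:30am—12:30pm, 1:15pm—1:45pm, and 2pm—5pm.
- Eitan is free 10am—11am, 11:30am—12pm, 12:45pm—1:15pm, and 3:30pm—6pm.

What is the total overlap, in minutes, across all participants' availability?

Beatriz free within 08:30–18:00: 09:00–09:15, 11:45–14:30, 15:45–16:45.
Rania ∩ Beatriz: 09:00–09:15, 11:45–12:45.
Rania ∩ Beatriz ∩ Jamal: 09:00–09:15, 11:45–12:30.
Rania ∩ Beatriz ∩ Jamal ∩ Eitan: 11:45–12:00.
Total common minutes: 15.

15 minutes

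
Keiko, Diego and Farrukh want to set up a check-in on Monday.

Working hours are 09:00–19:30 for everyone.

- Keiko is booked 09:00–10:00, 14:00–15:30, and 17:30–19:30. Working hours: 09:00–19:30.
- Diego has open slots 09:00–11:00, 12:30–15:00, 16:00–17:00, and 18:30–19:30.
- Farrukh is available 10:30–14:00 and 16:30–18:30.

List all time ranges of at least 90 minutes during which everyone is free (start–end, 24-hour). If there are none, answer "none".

Keiko free within 09:00–19:30: 10:00–14:00, 15:30–17:30.
Keiko ∩ Diego: 10:00–11:00, 12:30–14:00, 16:00–17:00.
Keiko ∩ Diego ∩ Farrukh: 10:30–11:00, 12:30–14:00, 16:30–17:00.
Windows ≥ 90 min: 12:30–14:00.

12:30–14:00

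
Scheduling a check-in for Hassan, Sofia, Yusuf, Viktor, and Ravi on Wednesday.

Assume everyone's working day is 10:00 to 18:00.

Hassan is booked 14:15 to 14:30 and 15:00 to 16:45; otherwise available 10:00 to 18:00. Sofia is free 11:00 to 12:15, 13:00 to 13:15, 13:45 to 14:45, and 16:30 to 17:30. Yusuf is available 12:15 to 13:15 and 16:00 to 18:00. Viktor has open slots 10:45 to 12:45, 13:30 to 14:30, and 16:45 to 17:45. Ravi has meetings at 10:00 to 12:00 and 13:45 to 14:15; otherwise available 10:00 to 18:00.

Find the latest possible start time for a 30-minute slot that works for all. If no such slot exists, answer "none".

Hassan free within 10:00–18:00: 10:00–14:15, 14:30–15:00, 16:45–18:00.
Ravi free within 10:00–18:00: 12:00–13:45, 14:15–18:00.
Hassan ∩ Sofia: 11:00–12:15, 13:00–13:15, 13:45–14:15, 14:30–14:45, 16:45–17:30.
Hassan ∩ Sofia ∩ Yusuf: 13:00–13:15, 16:45–17:30.
Hassan ∩ Sofia ∩ Yusuf ∩ Viktor: 16:45–17:30.
Hassan ∩ Sofia ∩ Yusuf ∩ Viktor ∩ Ravi: 16:45–17:30.
Windows ≥ 30 min: 16:45–17:30.
Latest start in the last window 16:45–17:30 is 17:30 − 30 min = 17:00.

17:00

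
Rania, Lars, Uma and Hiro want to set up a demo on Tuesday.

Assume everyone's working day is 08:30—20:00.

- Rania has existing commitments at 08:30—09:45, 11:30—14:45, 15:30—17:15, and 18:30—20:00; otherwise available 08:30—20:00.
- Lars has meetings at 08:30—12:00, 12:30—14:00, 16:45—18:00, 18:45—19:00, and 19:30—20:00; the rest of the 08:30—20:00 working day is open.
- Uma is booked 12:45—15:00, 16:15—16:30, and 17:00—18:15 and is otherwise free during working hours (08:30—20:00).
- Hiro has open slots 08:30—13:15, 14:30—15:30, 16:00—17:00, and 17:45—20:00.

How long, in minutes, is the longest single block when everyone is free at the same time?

Rania free within 08:30–20:00: 09:45–11:30, 14:45–15:30, 17:15–18:30.
Lars free within 08:30–20:00: 12:00–12:30, 14:00–16:45, 18:00–18:45, 19:00–19:30.
Uma free within 08:30–20:00: 08:30–12:45, 15:00–16:15, 16:30–17:00, 18:15–20:00.
Rania ∩ Lars: 14:45–15:30, 18:00–18:30.
Rania ∩ Lars ∩ Uma: 15:00–15:30, 18:15–18:30.
Rania ∩ Lars ∩ Uma ∩ Hiro: 15:00–15:30, 18:15–18:30.
Common window lengths: 30, 15 min; longest is 30.

30 minutes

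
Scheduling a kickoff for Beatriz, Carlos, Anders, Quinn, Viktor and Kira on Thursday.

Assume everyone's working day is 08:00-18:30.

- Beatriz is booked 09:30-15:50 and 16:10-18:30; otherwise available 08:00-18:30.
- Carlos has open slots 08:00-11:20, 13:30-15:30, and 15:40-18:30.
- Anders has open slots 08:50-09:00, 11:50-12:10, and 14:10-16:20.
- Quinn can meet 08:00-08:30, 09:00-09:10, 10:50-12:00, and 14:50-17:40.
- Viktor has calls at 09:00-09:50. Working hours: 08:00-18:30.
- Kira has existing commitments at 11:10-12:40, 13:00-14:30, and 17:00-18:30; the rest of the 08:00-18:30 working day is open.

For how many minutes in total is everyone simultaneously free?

Beatriz free within 08:00–18:30: 08:00–09:30, 15:50–16:10.
Viktor free within 08:00–18:30: 08:00–09:00, 09:50–18:30.
Kira free within 08:00–18:30: 08:00–11:10, 12:40–13:00, 14:30–17:00.
Beatriz ∩ Carlos: 08:00–09:30, 15:50–16:10.
Beatriz ∩ Carlos ∩ Anders: 08:50–09:00, 15:50–16:10.
Beatriz ∩ Carlos ∩ Anders ∩ Quinn: 15:50–16:10.
Beatriz ∩ Carlos ∩ Anders ∩ Quinn ∩ Viktor: 15:50–16:10.
Beatriz ∩ Carlos ∩ Anders ∩ Quinn ∩ Viktor ∩ Kira: 15:50–16:10.
Total common minutes: 20.

20 minutes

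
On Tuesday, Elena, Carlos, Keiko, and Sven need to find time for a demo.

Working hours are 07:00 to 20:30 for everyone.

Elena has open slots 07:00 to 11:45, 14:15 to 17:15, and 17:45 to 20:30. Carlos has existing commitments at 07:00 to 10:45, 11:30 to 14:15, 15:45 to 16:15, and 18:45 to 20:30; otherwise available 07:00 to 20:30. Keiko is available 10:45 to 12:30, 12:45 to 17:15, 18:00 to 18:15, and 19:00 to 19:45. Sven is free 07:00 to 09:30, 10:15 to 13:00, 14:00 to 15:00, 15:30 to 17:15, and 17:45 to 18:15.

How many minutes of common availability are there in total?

180 minutes

Carlos free within 07:00–20:30: 10:45–11:30, 14:15–15:45, 16:15–18:45.
Elena ∩ Carlos: 10:45–11:30, 14:15–15:45, 16:15–17:15, 17:45–18:45.
Elena ∩ Carlos ∩ Keiko: 10:45–11:30, 14:15–15:45, 16:15–17:15, 18:00–18:15.
Elena ∩ Carlos ∩ Keiko ∩ Sven: 10:45–11:30, 14:15–15:00, 15:30–15:45, 16:15–17:15, 18:00–18:15.
Total common minutes: 45 + 45 + 15 + 60 + 15 = 180.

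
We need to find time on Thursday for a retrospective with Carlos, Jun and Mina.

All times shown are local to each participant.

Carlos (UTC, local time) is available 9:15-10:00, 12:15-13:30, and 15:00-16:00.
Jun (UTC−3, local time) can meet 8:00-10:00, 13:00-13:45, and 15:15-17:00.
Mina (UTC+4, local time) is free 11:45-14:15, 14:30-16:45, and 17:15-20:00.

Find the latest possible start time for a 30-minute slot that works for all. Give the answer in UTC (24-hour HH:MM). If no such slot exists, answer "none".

12:15

Carlos → UTC: 09:15–10:00, 12:15–13:30, 15:00–16:00.
Jun → UTC: 11:00–13:00, 16:00–16:45, 18:15–20:00.
Mina → UTC: 07:45–10:15, 10:30–12:45, 13:15–16:00.
Carlos ∩ Jun: 12:15–13:00.
Carlos ∩ Jun ∩ Mina: 12:15–12:45.
Windows ≥ 30 min: 12:15–12:45.
Latest start in the last window 12:15–12:45 is 12:45 − 30 min = 12:15.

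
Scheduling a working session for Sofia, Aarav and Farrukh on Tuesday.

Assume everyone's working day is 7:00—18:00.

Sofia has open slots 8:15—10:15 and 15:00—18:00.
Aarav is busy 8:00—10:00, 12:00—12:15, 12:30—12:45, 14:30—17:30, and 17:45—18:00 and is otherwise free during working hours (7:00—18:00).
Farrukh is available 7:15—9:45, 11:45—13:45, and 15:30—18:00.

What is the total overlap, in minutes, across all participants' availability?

15 minutes

Aarav free within 07:00–18:00: 07:00–08:00, 10:00–12:00, 12:15–12:30, 12:45–14:30, 17:30–17:45.
Sofia ∩ Aarav: 10:00–10:15, 17:30–17:45.
Sofia ∩ Aarav ∩ Farrukh: 17:30–17:45.
Total common minutes: 15.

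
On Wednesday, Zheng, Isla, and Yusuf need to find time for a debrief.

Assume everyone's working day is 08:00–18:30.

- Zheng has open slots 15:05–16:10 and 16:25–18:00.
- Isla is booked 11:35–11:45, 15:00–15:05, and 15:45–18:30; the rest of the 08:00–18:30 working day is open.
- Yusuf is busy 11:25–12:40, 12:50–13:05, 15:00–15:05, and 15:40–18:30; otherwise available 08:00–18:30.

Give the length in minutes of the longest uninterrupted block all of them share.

Isla free within 08:00–18:30: 08:00–11:35, 11:45–15:00, 15:05–15:45.
Yusuf free within 08:00–18:30: 08:00–11:25, 12:40–12:50, 13:05–15:00, 15:05–15:40.
Zheng ∩ Isla: 15:05–15:45.
Zheng ∩ Isla ∩ Yusuf: 15:05–15:40.
Single common window of 35 minutes.

35 minutes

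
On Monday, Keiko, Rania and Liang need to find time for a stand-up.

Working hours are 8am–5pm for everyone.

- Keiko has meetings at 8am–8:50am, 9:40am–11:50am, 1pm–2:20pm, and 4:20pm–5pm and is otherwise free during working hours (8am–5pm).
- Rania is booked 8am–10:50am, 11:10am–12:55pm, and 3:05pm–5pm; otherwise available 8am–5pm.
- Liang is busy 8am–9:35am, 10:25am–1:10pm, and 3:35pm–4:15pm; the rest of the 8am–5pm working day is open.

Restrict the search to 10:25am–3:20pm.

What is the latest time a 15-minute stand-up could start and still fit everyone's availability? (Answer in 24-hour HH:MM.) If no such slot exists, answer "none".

14:50

Keiko free within 08:00–17:00: 08:50–09:40, 11:50–13:00, 14:20–16:20.
Rania free within 08:00–17:00: 10:50–11:10, 12:55–15:05.
Liang free within 08:00–17:00: 09:35–10:25, 13:10–15:35, 16:15–17:00.
Keiko ∩ Rania: 12:55–13:00, 14:20–15:05.
Keiko ∩ Rania ∩ Liang: 14:20–15:05.
Restricted to 10:25–15:20: 14:20–15:05.
Windows ≥ 15 min: 14:20–15:05.
Latest start in the last window 14:20–15:05 is 15:05 − 15 min = 14:50.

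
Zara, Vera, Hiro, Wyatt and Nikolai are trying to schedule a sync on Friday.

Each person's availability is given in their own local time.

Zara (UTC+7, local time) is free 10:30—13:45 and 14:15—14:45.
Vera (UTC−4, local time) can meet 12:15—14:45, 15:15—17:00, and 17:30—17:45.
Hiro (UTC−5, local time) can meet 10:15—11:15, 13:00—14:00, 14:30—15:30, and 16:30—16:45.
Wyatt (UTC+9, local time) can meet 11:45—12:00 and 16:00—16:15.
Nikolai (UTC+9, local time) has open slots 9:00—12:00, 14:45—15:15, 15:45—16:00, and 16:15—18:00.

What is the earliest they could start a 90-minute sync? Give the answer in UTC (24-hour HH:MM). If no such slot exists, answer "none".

none

Zara → UTC: 03:30–06:45, 07:15–07:45.
Vera → UTC: 16:15–18:45, 19:15–21:00, 21:30–21:45.
Hiro → UTC: 15:15–16:15, 18:00–19:00, 19:30–20:30, 21:30–21:45.
Wyatt → UTC: 02:45–03:00, 07:00–07:15.
Nikolai → UTC: 00:00–03:00, 05:45–06:15, 06:45–07:00, 07:15–09:00.
Zara ∩ Vera: (none).
Zara ∩ Vera ∩ Hiro: (none).
Zara ∩ Vera ∩ Hiro ∩ Wyatt: (none).
Zara ∩ Vera ∩ Hiro ∩ Wyatt ∩ Nikolai: (none).
Windows ≥ 90 min: (none).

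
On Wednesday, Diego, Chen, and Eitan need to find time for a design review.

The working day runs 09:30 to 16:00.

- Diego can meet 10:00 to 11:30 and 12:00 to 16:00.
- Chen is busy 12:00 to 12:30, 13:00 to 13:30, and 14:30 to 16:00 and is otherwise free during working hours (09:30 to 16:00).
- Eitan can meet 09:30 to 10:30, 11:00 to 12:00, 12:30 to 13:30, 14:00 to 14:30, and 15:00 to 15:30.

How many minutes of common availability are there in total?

Chen free within 09:30–16:00: 09:30–12:00, 12:30–13:00, 13:30–14:30.
Diego ∩ Chen: 10:00–11:30, 12:30–13:00, 13:30–14:30.
Diego ∩ Chen ∩ Eitan: 10:00–10:30, 11:00–11:30, 12:30–13:00, 14:00–14:30.
Total common minutes: 30 + 30 + 30 + 30 = 120.

120 minutes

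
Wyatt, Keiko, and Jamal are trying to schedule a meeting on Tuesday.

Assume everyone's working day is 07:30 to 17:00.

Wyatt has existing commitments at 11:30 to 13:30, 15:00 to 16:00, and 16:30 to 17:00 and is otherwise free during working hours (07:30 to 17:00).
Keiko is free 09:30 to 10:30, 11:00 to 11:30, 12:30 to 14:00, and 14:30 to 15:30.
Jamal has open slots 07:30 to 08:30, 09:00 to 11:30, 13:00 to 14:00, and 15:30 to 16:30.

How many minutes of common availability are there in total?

Wyatt free within 07:30–17:00: 07:30–11:30, 13:30–15:00, 16:00–16:30.
Wyatt ∩ Keiko: 09:30–10:30, 11:00–11:30, 13:30–14:00, 14:30–15:00.
Wyatt ∩ Keiko ∩ Jamal: 09:30–10:30, 11:00–11:30, 13:30–14:00.
Total common minutes: 60 + 30 + 30 = 120.

120 minutes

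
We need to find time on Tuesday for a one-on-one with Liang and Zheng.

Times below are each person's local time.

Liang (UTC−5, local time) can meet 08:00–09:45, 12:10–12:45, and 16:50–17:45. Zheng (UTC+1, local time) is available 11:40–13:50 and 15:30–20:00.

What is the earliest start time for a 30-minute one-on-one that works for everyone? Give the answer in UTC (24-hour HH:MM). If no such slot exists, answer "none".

17:10

Liang → UTC: 13:00–14:45, 17:10–17:45, 21:50–22:45.
Zheng → UTC: 10:40–12:50, 14:30–19:00.
Liang ∩ Zheng: 14:30–14:45, 17:10–17:45.
Windows ≥ 30 min: 17:10–17:45.
Earliest such window starts at 17:10.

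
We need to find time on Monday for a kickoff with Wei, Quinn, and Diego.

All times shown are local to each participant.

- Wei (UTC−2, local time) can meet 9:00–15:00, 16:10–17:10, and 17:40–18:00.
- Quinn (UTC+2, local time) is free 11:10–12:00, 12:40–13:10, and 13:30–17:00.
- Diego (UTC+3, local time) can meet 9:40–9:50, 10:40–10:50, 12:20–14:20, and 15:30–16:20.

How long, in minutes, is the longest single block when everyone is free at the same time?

50 minutes

Wei → UTC: 11:00–17:00, 18:10–19:10, 19:40–20:00.
Quinn → UTC: 09:10–10:00, 10:40–11:10, 11:30–15:00.
Diego → UTC: 06:40–06:50, 07:40–07:50, 09:20–11:20, 12:30–13:20.
Wei ∩ Quinn: 11:00–11:10, 11:30–15:00.
Wei ∩ Quinn ∩ Diego: 11:00–11:10, 12:30–13:20.
Common window lengths: 10, 50 min; longest is 50.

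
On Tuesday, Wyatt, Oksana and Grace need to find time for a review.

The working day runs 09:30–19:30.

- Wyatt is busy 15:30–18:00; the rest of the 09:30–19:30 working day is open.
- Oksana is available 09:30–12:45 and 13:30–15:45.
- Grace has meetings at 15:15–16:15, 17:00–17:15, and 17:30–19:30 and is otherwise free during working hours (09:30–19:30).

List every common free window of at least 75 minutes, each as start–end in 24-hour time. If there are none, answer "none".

09:30–12:45, 13:30–15:15

Wyatt free within 09:30–19:30: 09:30–15:30, 18:00–19:30.
Grace free within 09:30–19:30: 09:30–15:15, 16:15–17:00, 17:15–17:30.
Wyatt ∩ Oksana: 09:30–12:45, 13:30–15:30.
Wyatt ∩ Oksana ∩ Grace: 09:30–12:45, 13:30–15:15.
Windows ≥ 75 min: 09:30–12:45, 13:30–15:15.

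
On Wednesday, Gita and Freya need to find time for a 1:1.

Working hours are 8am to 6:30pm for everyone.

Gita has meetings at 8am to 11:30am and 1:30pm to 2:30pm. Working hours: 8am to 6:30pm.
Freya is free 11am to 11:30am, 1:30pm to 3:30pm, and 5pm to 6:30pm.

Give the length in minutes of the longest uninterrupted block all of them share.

90 minutes

Gita free within 08:00–18:30: 11:30–13:30, 14:30–18:30.
Gita ∩ Freya: 14:30–15:30, 17:00–18:30.
Common window lengths: 60, 90 min; longest is 90.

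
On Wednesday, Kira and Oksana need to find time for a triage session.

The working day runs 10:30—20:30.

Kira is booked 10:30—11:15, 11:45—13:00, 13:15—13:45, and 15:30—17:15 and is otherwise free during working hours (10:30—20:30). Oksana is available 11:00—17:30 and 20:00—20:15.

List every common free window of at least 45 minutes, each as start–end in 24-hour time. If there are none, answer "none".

Kira free within 10:30–20:30: 11:15–11:45, 13:00–13:15, 13:45–15:30, 17:15–20:30.
Kira ∩ Oksana: 11:15–11:45, 13:00–13:15, 13:45–15:30, 17:15–17:30, 20:00–20:15.
Windows ≥ 45 min: 13:45–15:30.

13:45–15:30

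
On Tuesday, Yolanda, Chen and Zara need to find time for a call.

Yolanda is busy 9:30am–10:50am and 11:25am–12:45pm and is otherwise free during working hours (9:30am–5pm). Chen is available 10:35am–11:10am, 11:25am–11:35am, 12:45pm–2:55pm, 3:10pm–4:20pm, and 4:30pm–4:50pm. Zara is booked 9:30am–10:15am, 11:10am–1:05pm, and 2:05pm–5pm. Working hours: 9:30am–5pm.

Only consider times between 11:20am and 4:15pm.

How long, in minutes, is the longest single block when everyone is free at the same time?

Yolanda free within 09:30–17:00: 10:50–11:25, 12:45–17:00.
Zara free within 09:30–17:00: 10:15–11:10, 13:05–14:05.
Yolanda ∩ Chen: 10:50–11:10, 12:45–14:55, 15:10–16:20, 16:30–16:50.
Yolanda ∩ Chen ∩ Zara: 10:50–11:10, 13:05–14:05.
Restricted to 11:20–16:15: 13:05–14:05.
Single common window of 60 minutes.

60 minutes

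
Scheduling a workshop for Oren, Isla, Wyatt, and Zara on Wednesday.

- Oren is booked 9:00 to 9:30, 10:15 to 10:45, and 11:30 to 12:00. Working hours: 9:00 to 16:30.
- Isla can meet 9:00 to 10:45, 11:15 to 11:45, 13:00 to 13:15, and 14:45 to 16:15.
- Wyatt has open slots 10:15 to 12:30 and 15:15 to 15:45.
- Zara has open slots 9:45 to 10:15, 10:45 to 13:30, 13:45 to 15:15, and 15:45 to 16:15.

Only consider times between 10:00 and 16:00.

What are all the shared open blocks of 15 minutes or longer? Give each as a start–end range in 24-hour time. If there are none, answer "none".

Oren free within 09:00–16:30: 09:30–10:15, 10:45–11:30, 12:00–16:30.
Oren ∩ Isla: 09:30–10:15, 11:15–11:30, 13:00–13:15, 14:45–16:15.
Oren ∩ Isla ∩ Wyatt: 11:15–11:30, 15:15–15:45.
Oren ∩ Isla ∩ Wyatt ∩ Zara: 11:15–11:30.
Restricted to 10:00–16:00: 11:15–11:30.
Windows ≥ 15 min: 11:15–11:30.

11:15–11:30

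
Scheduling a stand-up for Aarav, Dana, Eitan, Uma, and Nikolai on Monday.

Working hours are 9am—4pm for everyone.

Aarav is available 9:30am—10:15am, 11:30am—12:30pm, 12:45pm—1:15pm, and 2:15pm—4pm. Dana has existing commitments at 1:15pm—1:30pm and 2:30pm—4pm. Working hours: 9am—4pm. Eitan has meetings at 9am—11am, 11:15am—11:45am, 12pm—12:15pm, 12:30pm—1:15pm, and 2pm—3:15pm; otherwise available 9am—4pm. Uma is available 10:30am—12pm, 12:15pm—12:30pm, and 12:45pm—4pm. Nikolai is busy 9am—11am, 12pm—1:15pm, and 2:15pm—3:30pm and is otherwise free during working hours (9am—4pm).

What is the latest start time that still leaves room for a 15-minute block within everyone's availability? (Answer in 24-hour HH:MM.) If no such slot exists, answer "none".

Dana free within 09:00–16:00: 09:00–13:15, 13:30–14:30.
Eitan free within 09:00–16:00: 11:00–11:15, 11:45–12:00, 12:15–12:30, 13:15–14:00, 15:15–16:00.
Nikolai free within 09:00–16:00: 11:00–12:00, 13:15–14:15, 15:30–16:00.
Aarav ∩ Dana: 09:30–10:15, 11:30–12:30, 12:45–13:15, 14:15–14:30.
Aarav ∩ Dana ∩ Eitan: 11:45–12:00, 12:15–12:30.
Aarav ∩ Dana ∩ Eitan ∩ Uma: 11:45–12:00, 12:15–12:30.
Aarav ∩ Dana ∩ Eitan ∩ Uma ∩ Nikolai: 11:45–12:00.
Windows ≥ 15 min: 11:45–12:00.
Latest start in the last window 11:45–12:00 is 12:00 − 15 min = 11:45.

11:45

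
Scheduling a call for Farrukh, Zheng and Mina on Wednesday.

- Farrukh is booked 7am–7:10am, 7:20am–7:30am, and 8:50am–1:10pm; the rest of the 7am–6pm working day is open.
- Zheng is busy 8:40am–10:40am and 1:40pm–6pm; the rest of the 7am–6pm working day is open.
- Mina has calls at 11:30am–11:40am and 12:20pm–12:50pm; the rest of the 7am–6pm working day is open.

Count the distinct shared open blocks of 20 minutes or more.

Farrukh free within 07:00–18:00: 07:10–07:20, 07:30–08:50, 13:10–18:00.
Zheng free within 07:00–18:00: 07:00–08:40, 10:40–13:40.
Mina free within 07:00–18:00: 07:00–11:30, 11:40–12:20, 12:50–18:00.
Farrukh ∩ Zheng: 07:10–07:20, 07:30–08:40, 13:10–13:40.
Farrukh ∩ Zheng ∩ Mina: 07:10–07:20, 07:30–08:40, 13:10–13:40.
Windows ≥ 20 min: 07:30–08:40, 13:10–13:40.
That's 2 windows.

2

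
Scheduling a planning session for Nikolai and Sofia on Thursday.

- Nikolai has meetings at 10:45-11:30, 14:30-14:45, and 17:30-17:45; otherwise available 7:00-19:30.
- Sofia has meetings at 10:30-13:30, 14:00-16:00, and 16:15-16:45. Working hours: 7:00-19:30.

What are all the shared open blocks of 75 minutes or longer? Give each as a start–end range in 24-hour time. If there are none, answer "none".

Nikolai free within 07:00–19:30: 07:00–10:45, 11:30–14:30, 14:45–17:30, 17:45–19:30.
Sofia free within 07:00–19:30: 07:00–10:30, 13:30–14:00, 16:00–16:15, 16:45–19:30.
Nikolai ∩ Sofia: 07:00–10:30, 13:30–14:00, 16:00–16:15, 16:45–17:30, 17:45–19:30.
Windows ≥ 75 min: 07:00–10:30, 17:45–19:30.

07:00–10:30, 17:45–19:30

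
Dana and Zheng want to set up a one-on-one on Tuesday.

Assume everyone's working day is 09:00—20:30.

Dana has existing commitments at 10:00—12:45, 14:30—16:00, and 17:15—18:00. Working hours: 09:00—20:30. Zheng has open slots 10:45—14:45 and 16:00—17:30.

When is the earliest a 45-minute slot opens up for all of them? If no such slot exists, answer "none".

12:45

Dana free within 09:00–20:30: 09:00–10:00, 12:45–14:30, 16:00–17:15, 18:00–20:30.
Dana ∩ Zheng: 12:45–14:30, 16:00–17:15.
Windows ≥ 45 min: 12:45–14:30, 16:00–17:15.
Earliest such window starts at 12:45.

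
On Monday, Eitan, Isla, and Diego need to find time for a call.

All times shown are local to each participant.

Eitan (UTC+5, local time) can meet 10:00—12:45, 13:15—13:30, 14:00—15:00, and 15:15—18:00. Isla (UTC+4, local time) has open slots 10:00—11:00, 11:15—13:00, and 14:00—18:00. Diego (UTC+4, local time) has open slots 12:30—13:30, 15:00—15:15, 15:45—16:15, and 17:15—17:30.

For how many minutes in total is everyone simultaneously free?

45 minutes

Eitan → UTC: 05:00–07:45, 08:15–08:30, 09:00–10:00, 10:15–13:00.
Isla → UTC: 06:00–07:00, 07:15–09:00, 10:00–14:00.
Diego → UTC: 08:30–09:30, 11:00–11:15, 11:45–12:15, 13:15–13:30.
Eitan ∩ Isla: 06:00–07:00, 07:15–07:45, 08:15–08:30, 10:15–13:00.
Eitan ∩ Isla ∩ Diego: 11:00–11:15, 11:45–12:15.
Total common minutes: 15 + 30 = 45.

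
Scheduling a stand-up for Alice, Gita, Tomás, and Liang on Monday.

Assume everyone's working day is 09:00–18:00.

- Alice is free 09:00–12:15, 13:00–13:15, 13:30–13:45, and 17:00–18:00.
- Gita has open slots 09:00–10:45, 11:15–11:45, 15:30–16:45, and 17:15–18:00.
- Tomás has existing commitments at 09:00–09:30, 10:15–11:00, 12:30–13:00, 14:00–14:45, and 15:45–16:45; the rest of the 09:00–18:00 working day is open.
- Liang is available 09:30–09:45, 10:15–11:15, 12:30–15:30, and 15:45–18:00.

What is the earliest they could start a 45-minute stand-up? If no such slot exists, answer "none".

Tomás free within 09:00–18:00: 09:30–10:15, 11:00–12:30, 13:00–14:00, 14:45–15:45, 16:45–18:00.
Alice ∩ Gita: 09:00–10:45, 11:15–11:45, 17:15–18:00.
Alice ∩ Gita ∩ Tomás: 09:30–10:15, 11:15–11:45, 17:15–18:00.
Alice ∩ Gita ∩ Tomás ∩ Liang: 09:30–09:45, 17:15–18:00.
Windows ≥ 45 min: 17:15–18:00.
Earliest such window starts at 17:15.

17:15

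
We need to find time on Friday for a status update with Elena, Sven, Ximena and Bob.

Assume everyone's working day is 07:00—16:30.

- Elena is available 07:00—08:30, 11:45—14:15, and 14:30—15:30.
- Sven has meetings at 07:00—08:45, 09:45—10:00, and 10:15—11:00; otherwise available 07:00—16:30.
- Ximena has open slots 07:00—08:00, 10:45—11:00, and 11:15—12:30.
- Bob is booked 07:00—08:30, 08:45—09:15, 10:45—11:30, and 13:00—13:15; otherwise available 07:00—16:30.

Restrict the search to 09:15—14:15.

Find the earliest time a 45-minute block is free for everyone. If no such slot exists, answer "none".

Sven free within 07:00–16:30: 08:45–09:45, 10:00–10:15, 11:00–16:30.
Bob free within 07:00–16:30: 08:30–08:45, 09:15–10:45, 11:30–13:00, 13:15–16:30.
Elena ∩ Sven: 11:45–14:15, 14:30–15:30.
Elena ∩ Sven ∩ Ximena: 11:45–12:30.
Elena ∩ Sven ∩ Ximena ∩ Bob: 11:45–12:30.
Restricted to 09:15–14:15: 11:45–12:30.
Windows ≥ 45 min: 11:45–12:30.
Earliest such window starts at 11:45.

11:45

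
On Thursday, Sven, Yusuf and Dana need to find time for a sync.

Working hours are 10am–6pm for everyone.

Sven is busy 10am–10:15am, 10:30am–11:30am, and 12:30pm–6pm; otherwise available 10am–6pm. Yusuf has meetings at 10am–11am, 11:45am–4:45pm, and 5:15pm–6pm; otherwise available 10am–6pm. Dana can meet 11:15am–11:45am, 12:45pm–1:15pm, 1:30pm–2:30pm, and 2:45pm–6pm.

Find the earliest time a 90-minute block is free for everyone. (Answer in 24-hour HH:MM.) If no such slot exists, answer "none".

Sven free within 10:00–18:00: 10:15–10:30, 11:30–12:30.
Yusuf free within 10:00–18:00: 11:00–11:45, 16:45–17:15.
Sven ∩ Yusuf: 11:30–11:45.
Sven ∩ Yusuf ∩ Dana: 11:30–11:45.
Windows ≥ 90 min: (none).

none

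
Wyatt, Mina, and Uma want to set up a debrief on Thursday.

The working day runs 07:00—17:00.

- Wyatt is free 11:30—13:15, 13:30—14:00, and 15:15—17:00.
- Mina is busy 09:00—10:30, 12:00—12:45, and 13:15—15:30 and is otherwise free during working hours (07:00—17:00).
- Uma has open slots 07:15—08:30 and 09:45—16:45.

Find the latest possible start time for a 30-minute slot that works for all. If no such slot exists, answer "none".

Mina free within 07:00–17:00: 07:00–09:00, 10:30–12:00, 12:45–13:15, 15:30–17:00.
Wyatt ∩ Mina: 11:30–12:00, 12:45–13:15, 15:30–17:00.
Wyatt ∩ Mina ∩ Uma: 11:30–12:00, 12:45–13:15, 15:30–16:45.
Windows ≥ 30 min: 11:30–12:00, 12:45–13:15, 15:30–16:45.
Latest start in the last window 15:30–16:45 is 16:45 − 30 min = 16:15.

16:15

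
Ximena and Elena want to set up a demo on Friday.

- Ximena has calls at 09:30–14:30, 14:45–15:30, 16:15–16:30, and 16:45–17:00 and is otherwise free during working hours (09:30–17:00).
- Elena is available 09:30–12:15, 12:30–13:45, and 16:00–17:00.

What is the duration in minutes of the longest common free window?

15 minutes

Ximena free within 09:30–17:00: 14:30–14:45, 15:30–16:15, 16:30–16:45.
Ximena ∩ Elena: 16:00–16:15, 16:30–16:45.
Common window lengths: 15, 15 min; longest is 15.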